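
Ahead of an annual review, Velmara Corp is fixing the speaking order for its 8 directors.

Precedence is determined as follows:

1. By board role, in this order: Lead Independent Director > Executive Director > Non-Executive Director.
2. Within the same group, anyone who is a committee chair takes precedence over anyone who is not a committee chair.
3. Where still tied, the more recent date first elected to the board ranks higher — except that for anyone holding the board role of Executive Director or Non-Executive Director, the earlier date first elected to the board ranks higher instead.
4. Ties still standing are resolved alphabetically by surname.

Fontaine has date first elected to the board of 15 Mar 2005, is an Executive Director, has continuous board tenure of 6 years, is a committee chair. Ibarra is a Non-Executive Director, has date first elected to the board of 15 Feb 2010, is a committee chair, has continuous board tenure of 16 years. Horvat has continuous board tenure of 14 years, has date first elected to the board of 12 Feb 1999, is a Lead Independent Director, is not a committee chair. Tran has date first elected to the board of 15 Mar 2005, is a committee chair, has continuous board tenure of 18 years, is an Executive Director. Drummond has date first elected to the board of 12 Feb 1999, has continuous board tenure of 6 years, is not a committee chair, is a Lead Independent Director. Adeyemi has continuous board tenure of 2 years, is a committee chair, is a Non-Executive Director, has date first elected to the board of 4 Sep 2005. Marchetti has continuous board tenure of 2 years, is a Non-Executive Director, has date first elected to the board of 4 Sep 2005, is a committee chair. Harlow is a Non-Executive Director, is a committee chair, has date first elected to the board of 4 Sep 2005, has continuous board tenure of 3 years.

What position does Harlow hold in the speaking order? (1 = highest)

By board role: Drummond and Horvat (Lead Independent Director); then Fontaine and Tran (Executive Director); then Adeyemi, Harlow, Marchetti and Ibarra (Non-Executive Director).
Drummond and Horvat are each not a committee chair, so the next rule applies.
Drummond and Horvat both have date first elected to the board 12 Feb 1999, so the next rule applies.
Among Drummond and Horvat, alphabetically by surname: Drummond before Horvat.
Fontaine and Tran are each a committee chair, so the next rule applies.
Fontaine and Tran both have date first elected to the board 15 Mar 2005, so the next rule applies.
Among Fontaine and Tran, alphabetically by surname: Fontaine before Tran.
Adeyemi, Harlow, Marchetti and Ibarra are each a committee chair, so the next rule applies.
Among Adeyemi, Harlow, Marchetti and Ibarra, by date first elected to the board (earlier first) (reversed rule for this group): Adeyemi, Harlow and Marchetti (4 Sep 2005) before Ibarra (15 Feb 2010).
Among Adeyemi, Harlow and Marchetti, alphabetically by surname: Adeyemi before Harlow before Marchetti.
Order: Drummond, Horvat, Fontaine, Tran, Adeyemi, Harlow, Marchetti, Ibarra. So position 6.

6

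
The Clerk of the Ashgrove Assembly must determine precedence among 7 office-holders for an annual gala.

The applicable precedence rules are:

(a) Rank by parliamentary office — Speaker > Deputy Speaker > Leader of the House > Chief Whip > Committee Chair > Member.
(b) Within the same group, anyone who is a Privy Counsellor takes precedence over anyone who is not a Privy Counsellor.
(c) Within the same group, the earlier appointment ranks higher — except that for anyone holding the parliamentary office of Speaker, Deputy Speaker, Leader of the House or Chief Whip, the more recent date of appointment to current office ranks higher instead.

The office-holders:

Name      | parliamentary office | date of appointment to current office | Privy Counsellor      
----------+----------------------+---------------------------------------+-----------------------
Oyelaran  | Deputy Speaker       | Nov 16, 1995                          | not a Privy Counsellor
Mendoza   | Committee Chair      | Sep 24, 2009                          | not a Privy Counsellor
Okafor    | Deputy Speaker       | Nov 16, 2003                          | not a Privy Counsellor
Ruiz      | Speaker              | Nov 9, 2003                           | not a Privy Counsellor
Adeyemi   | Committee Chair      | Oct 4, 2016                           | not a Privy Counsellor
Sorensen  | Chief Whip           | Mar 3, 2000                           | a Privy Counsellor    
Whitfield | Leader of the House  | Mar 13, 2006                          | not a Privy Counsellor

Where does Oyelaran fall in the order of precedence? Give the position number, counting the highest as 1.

By parliamentary office: Ruiz (Speaker); then Okafor and Oyelaran (Deputy Speaker); then Whitfield (Leader of the House); then Sorensen (Chief Whip); then Mendoza and Adeyemi (Committee Chair).
Okafor and Oyelaran are each not a Privy Counsellor, so the next rule applies.
Among Okafor and Oyelaran, by date of appointment to current office (later first) (reversed rule for this group): Okafor (Nov 16, 2003) before Oyelaran (Nov 16, 1995).
Mendoza and Adeyemi are each not a Privy Counsellor, so the next rule applies.
Among Mendoza and Adeyemi, by date of appointment to current office (earlier first): Mendoza (Sep 24, 2009) before Adeyemi (Oct 4, 2016).
Order: Ruiz, Okafor, Oyelaran, Whitfield, Sorensen, Mendoza, Adeyemi. So position 3.

3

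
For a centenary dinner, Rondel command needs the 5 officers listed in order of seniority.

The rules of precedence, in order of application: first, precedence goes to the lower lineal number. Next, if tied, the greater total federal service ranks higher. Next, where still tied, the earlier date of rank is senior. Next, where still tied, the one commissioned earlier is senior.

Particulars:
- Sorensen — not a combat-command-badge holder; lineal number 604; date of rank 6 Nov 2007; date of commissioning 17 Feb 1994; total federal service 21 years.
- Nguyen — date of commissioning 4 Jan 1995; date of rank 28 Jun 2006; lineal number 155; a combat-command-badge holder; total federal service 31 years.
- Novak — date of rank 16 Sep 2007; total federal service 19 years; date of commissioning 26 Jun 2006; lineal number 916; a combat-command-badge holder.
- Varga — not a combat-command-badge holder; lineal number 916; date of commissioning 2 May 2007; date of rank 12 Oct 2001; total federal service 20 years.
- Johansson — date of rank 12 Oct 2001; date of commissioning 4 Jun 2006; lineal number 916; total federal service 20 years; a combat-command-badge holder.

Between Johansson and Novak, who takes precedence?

By lineal number (lower first): Nguyen (155); then Sorensen (604); then Johansson, Varga and Novak (each 916).
Among Johansson, Varga and Novak, by total federal service (higher first): Johansson and Varga (20 years) before Novak (19 years).
Johansson and Varga both have date of rank 12 Oct 2001, so the next rule applies.
Among Johansson and Varga, by date of commissioning (earlier first): Johansson (4 Jun 2006) before Varga (2 May 2007).
So Johansson takes precedence.

Johansson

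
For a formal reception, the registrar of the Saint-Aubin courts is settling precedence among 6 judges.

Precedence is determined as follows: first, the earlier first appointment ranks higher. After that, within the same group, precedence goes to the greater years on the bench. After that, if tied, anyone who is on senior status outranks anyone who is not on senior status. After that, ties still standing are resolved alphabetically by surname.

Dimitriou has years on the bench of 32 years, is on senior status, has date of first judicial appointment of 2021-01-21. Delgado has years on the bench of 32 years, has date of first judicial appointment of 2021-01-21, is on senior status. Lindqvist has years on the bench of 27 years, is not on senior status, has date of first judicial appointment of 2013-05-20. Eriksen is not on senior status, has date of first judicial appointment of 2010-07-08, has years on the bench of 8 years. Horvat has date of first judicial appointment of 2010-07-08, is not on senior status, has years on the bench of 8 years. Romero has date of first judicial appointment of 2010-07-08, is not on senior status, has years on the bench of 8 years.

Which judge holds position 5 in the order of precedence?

Delgado

By date of first judicial appointment (earlier first): Eriksen, Horvat and Romero (each 2010-07-08); then Lindqvist (2013-05-20); then Delgado and Dimitriou (both 2021-01-21).
Eriksen, Horvat and Romero all have years on the bench 8 years, so the next rule applies.
Eriksen, Horvat and Romero are each not on senior status, so the next rule applies.
Among Eriksen, Horvat and Romero, alphabetically by surname: Eriksen before Horvat before Romero.
Delgado and Dimitriou both have years on the bench 32 years, so the next rule applies.
Delgado and Dimitriou are each on senior status, so the next rule applies.
Among Delgado and Dimitriou, alphabetically by surname: Delgado before Dimitriou.
Order: Eriksen, Horvat, Romero, Lindqvist, Delgado, Dimitriou.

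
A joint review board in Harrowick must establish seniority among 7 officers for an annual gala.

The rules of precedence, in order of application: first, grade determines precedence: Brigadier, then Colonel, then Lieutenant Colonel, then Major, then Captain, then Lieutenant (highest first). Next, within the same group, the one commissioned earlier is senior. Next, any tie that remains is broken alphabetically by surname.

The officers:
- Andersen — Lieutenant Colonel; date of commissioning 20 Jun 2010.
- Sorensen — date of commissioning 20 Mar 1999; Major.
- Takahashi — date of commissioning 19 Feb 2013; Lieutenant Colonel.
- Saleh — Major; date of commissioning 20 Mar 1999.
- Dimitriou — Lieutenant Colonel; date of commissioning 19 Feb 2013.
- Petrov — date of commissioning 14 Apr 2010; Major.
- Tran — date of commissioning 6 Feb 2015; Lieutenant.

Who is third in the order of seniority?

Takahashi

By grade: Andersen, Dimitriou and Takahashi (Lieutenant Colonel); then Saleh, Sorensen and Petrov (Major); then Tran (Lieutenant).
Among Andersen, Dimitriou and Takahashi, by date of commissioning (earlier first): Andersen (20 Jun 2010) before Dimitriou and Takahashi (19 Feb 2013).
Among Dimitriou and Takahashi, alphabetically by surname: Dimitriou before Takahashi.
Among Saleh, Sorensen and Petrov, by date of commissioning (earlier first): Saleh and Sorensen (20 Mar 1999) before Petrov (14 Apr 2010).
Among Saleh and Sorensen, alphabetically by surname: Saleh before Sorensen.
Order: Andersen, Dimitriou, Takahashi, Saleh, Sorensen, Petrov, Tran.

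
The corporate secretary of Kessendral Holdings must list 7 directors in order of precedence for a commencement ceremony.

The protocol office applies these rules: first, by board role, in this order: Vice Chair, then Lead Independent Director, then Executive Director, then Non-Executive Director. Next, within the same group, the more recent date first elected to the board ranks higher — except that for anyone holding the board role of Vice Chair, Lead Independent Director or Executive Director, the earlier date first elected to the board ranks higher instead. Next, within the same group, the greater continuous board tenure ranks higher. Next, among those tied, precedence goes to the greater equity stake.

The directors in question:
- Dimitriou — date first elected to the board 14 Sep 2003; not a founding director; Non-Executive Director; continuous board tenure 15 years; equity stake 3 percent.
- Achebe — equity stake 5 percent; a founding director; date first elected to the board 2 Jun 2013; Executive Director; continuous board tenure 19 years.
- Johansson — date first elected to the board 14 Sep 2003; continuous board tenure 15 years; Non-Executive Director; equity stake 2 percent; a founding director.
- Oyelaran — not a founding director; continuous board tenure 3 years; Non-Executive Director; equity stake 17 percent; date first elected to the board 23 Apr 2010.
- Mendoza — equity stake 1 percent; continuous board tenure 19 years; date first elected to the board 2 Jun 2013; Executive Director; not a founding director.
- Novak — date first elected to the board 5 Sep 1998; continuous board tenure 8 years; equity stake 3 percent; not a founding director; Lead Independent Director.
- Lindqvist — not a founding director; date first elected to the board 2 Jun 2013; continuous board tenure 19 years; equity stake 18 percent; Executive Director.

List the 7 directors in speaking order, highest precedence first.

By board role: Novak (Lead Independent Director); then Lindqvist, Achebe and Mendoza (Executive Director); then Oyelaran, Dimitriou and Johansson (Non-Executive Director).
Lindqvist, Achebe and Mendoza all have date first elected to the board 2 Jun 2013, so the next rule applies.
Lindqvist, Achebe and Mendoza all have continuous board tenure 19 years, so the next rule applies.
Among Lindqvist, Achebe and Mendoza, by equity stake (higher first): Lindqvist (18 percent) before Achebe (5 percent) before Mendoza (1 percent).
Among Oyelaran, Dimitriou and Johansson, by date first elected to the board (later first): Oyelaran (23 Apr 2010) before Dimitriou and Johansson (14 Sep 2003).
Dimitriou and Johansson both have continuous board tenure 15 years, so the next rule applies.
Among Dimitriou and Johansson, by equity stake (higher first): Dimitriou (3 percent) before Johansson (2 percent).
Full order: Novak, Lindqvist, Achebe, Mendoza, Oyelaran, Dimitriou, Johansson.

Novak, Lindqvist, Achebe, Mendoza, Oyelaran, Dimitriou, Johansson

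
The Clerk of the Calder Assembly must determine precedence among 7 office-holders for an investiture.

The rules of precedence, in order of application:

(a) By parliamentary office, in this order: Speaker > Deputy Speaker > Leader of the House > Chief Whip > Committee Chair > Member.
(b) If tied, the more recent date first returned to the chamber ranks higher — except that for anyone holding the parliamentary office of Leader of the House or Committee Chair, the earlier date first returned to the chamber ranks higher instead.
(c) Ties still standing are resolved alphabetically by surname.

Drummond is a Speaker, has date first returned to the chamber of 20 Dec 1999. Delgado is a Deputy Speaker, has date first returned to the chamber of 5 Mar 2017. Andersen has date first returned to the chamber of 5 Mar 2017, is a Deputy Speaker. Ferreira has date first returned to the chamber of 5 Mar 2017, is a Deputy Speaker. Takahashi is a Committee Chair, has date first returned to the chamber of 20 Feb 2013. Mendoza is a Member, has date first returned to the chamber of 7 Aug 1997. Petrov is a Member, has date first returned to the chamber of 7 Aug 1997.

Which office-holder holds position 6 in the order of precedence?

Mendoza

By parliamentary office: Drummond (Speaker); then Andersen, Delgado and Ferreira (Deputy Speaker); then Takahashi (Committee Chair); then Mendoza and Petrov (Member).
Andersen, Delgado and Ferreira all have date first returned to the chamber 5 Mar 2017, so the next rule applies.
Among Andersen, Delgado and Ferreira, alphabetically by surname: Andersen before Delgado before Ferreira.
Mendoza and Petrov both have date first returned to the chamber 7 Aug 1997, so the next rule applies.
Among Mendoza and Petrov, alphabetically by surname: Mendoza before Petrov.
Order: Drummond, Andersen, Delgado, Ferreira, Takahashi, Mendoza, Petrov.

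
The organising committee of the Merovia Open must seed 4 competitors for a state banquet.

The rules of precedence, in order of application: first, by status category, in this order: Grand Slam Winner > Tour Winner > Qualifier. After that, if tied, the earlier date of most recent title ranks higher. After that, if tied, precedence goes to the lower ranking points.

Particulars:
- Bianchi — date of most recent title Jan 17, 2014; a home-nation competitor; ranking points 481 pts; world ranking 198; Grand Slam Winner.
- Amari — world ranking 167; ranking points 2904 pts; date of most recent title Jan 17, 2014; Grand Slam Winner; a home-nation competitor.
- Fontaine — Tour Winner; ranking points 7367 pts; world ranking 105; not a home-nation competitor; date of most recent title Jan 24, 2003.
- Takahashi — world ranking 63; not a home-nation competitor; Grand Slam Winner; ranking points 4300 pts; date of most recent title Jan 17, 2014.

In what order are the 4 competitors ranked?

By status category: Bianchi, Amari and Takahashi (Grand Slam Winner); then Fontaine (Tour Winner).
Bianchi, Amari and Takahashi all have date of most recent title Jan 17, 2014, so the next rule applies.
Among Bianchi, Amari and Takahashi, by ranking points (lower first): Bianchi (481 pts) before Amari (2904 pts) before Takahashi (4300 pts).
Full order: Bianchi, Amari, Takahashi, Fontaine.

Bianchi, Amari, Takahashi, Fontaine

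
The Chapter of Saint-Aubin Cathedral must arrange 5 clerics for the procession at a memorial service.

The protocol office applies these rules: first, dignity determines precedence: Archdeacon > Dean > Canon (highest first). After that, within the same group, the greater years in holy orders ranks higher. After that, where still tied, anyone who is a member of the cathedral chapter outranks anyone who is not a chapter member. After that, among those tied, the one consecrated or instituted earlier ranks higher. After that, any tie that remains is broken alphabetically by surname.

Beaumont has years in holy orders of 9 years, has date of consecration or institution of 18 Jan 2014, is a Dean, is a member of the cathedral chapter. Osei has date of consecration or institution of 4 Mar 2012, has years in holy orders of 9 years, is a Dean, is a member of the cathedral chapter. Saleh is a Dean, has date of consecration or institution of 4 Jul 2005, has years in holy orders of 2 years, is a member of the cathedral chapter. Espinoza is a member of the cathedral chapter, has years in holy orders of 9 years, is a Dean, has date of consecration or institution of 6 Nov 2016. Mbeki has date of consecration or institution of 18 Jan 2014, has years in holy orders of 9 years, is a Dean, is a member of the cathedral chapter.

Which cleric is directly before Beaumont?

By dignity: Osei, Beaumont, Mbeki, Espinoza and Saleh (Dean).
Among Osei, Beaumont, Mbeki, Espinoza and Saleh, by years in holy orders (higher first): Osei, Beaumont, Mbeki and Espinoza (9 years) before Saleh (2 years).
Osei, Beaumont, Mbeki and Espinoza are each a member of the cathedral chapter, so the next rule applies.
Among Osei, Beaumont, Mbeki and Espinoza, by date of consecration or institution (earlier first): Osei (4 Mar 2012) before Beaumont and Mbeki (18 Jan 2014) before Espinoza (6 Nov 2016).
Among Beaumont and Mbeki, alphabetically by surname: Beaumont before Mbeki.
Order: Osei, Beaumont, Mbeki, Espinoza, Saleh.

Osei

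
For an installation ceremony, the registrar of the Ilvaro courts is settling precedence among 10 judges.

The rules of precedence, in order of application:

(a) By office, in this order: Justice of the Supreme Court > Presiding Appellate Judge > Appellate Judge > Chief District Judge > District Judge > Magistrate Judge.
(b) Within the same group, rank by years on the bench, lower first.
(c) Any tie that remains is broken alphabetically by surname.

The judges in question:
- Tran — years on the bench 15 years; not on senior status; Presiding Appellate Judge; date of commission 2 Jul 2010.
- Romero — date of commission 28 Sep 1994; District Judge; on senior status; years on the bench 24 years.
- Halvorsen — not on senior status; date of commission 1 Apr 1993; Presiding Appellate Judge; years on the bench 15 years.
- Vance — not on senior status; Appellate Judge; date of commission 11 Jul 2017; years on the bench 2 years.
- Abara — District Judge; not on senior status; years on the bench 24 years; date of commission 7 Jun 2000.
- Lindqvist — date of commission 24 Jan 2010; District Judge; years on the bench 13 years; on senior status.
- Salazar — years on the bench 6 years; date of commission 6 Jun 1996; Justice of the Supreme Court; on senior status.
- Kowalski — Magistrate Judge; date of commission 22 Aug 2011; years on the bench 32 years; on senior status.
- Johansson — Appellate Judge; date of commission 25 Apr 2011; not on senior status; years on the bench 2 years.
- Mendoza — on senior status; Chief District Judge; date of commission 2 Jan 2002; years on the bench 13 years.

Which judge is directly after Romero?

By office: Salazar (Justice of the Supreme Court); then Halvorsen and Tran (Presiding Appellate Judge); then Johansson and Vance (Appellate Judge); then Mendoza (Chief District Judge); then Lindqvist, Abara and Romero (District Judge); then Kowalski (Magistrate Judge).
Halvorsen and Tran both have years on the bench 15 years, so the next rule applies.
Among Halvorsen and Tran, alphabetically by surname: Halvorsen before Tran.
Johansson and Vance both have years on the bench 2 years, so the next rule applies.
Among Johansson and Vance, alphabetically by surname: Johansson before Vance.
Among Lindqvist, Abara and Romero, by years on the bench (lower first): Lindqvist (13 years) before Abara and Romero (24 years).
Among Abara and Romero, alphabetically by surname: Abara before Romero.
Order: Salazar, Halvorsen, Tran, Johansson, Vance, Mendoza, Lindqvist, Abara, Romero, Kowalski.

Kowalski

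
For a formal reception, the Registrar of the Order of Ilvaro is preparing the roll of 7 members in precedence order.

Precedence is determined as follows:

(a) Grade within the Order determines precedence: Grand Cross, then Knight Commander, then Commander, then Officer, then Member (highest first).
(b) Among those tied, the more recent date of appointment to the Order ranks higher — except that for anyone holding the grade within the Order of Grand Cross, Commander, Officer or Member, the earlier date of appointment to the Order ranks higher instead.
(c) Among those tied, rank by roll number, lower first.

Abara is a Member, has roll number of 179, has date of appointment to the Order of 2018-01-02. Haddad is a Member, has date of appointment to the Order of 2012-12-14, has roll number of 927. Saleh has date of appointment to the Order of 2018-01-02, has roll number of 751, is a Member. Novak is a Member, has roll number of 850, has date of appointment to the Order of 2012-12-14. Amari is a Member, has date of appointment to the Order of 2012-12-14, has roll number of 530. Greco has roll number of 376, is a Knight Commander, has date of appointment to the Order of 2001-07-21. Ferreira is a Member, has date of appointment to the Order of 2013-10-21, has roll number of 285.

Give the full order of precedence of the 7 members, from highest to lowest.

Greco, Amari, Novak, Haddad, Ferreira, Abara, Saleh

By grade within the Order: Greco (Knight Commander); then Amari, Novak, Haddad, Ferreira, Abara and Saleh (Member).
Among Amari, Novak, Haddad, Ferreira, Abara and Saleh, by date of appointment to the Order (earlier first) (reversed rule for this group): Amari, Novak and Haddad (2012-12-14) before Ferreira (2013-10-21) before Abara and Saleh (2018-01-02).
Among Amari, Novak and Haddad, by roll number (lower first): Amari (530) before Novak (850) before Haddad (927).
Among Abara and Saleh, by roll number (lower first): Abara (179) before Saleh (751).
Full order: Greco, Amari, Novak, Haddad, Ferreira, Abara, Saleh.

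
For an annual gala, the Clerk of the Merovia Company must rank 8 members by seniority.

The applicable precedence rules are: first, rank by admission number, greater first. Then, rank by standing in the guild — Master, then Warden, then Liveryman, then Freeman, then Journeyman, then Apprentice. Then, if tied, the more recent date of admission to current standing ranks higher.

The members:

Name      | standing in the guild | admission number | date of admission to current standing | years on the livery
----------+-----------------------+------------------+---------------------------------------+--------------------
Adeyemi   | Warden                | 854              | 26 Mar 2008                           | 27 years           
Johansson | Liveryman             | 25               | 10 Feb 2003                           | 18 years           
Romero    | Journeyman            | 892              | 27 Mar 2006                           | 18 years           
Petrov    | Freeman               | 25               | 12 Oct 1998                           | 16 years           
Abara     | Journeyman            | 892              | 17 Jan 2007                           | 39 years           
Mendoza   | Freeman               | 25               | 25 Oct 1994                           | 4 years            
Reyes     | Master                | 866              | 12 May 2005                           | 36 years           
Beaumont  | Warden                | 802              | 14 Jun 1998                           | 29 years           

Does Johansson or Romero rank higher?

Romero

By admission number (higher first): Abara and Romero (both 892); then Reyes (866); then Adeyemi (854); then Beaumont (802); then Johansson, Petrov and Mendoza (each 25).
Abara and Romero are each Journeyman, so the next rule applies.
Among Abara and Romero, by date of admission to current standing (later first): Abara (17 Jan 2007) before Romero (27 Mar 2006).
Among Johansson, Petrov and Mendoza, by standing in the guild: Johansson (Liveryman) before Petrov and Mendoza (Freeman).
Among Petrov and Mendoza, by date of admission to current standing (later first): Petrov (12 Oct 1998) before Mendoza (25 Oct 1994).
So Romero takes precedence.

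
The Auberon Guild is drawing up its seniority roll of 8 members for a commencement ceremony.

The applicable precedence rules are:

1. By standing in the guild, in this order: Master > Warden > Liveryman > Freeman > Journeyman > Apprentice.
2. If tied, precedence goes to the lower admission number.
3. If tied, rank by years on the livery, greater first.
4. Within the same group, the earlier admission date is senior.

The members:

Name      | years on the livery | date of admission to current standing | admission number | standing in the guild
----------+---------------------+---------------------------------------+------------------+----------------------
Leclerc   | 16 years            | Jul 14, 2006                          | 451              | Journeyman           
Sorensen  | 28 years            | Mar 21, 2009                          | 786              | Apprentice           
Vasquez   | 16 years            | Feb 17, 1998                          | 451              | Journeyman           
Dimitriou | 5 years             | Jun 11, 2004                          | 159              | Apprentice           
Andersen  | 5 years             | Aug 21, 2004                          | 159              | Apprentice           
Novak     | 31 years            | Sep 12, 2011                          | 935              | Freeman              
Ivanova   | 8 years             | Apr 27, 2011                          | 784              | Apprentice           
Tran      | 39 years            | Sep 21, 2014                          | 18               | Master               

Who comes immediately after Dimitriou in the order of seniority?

Andersen

By standing in the guild: Tran (Master); then Novak (Freeman); then Vasquez and Leclerc (Journeyman); then Dimitriou, Andersen, Ivanova and Sorensen (Apprentice).
Vasquez and Leclerc both have admission number 451, so the next rule applies.
Vasquez and Leclerc both have years on the livery 16 years, so the next rule applies.
Among Vasquez and Leclerc, by date of admission to current standing (earlier first): Vasquez (Feb 17, 1998) before Leclerc (Jul 14, 2006).
Among Dimitriou, Andersen, Ivanova and Sorensen, by admission number (lower first): Dimitriou and Andersen (159) before Ivanova (784) before Sorensen (786).
Dimitriou and Andersen both have years on the livery 5 years, so the next rule applies.
Among Dimitriou and Andersen, by date of admission to current standing (earlier first): Dimitriou (Jun 11, 2004) before Andersen (Aug 21, 2004).
Order: Tran, Novak, Vasquez, Leclerc, Dimitriou, Andersen, Ivanova, Sorensen.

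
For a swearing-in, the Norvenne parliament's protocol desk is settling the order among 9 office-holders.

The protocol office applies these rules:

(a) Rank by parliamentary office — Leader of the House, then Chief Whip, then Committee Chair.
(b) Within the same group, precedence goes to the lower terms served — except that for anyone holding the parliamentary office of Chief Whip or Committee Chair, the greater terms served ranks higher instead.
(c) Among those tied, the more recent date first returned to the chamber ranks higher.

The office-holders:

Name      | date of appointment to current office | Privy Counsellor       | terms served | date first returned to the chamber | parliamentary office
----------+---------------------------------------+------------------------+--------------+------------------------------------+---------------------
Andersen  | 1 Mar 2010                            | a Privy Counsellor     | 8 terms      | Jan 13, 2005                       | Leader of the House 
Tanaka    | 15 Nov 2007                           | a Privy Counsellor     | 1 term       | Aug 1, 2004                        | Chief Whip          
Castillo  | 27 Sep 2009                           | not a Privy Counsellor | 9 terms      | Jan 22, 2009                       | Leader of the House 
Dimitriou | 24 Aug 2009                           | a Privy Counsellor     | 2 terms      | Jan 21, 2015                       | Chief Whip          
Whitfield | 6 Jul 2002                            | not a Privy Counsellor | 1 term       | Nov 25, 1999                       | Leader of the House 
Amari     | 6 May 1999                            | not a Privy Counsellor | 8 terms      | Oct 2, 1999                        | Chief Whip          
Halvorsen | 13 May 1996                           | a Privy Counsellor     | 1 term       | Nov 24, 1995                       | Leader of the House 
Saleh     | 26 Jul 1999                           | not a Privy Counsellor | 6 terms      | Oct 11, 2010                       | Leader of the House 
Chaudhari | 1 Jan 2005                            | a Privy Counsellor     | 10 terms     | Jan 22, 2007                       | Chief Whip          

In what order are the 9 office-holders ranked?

Whitfield, Halvorsen, Saleh, Andersen, Castillo, Chaudhari, Amari, Dimitriou, Tanaka

By parliamentary office: Whitfield, Halvorsen, Saleh, Andersen and Castillo (Leader of the House); then Chaudhari, Amari, Dimitriou and Tanaka (Chief Whip).
Among Whitfield, Halvorsen, Saleh, Andersen and Castillo, by terms served (lower first): Whitfield and Halvorsen (1 term) before Saleh (6 terms) before Andersen (8 terms) before Castillo (9 terms).
Among Whitfield and Halvorsen, by date first returned to the chamber (later first): Whitfield (Nov 25, 1999) before Halvorsen (Nov 24, 1995).
Among Chaudhari, Amari, Dimitriou and Tanaka, by terms served (higher first) (reversed rule for this group): Chaudhari (10 terms) before Amari (8 terms) before Dimitriou (2 terms) before Tanaka (1 term).
Full order: Whitfield, Halvorsen, Saleh, Andersen, Castillo, Chaudhari, Amari, Dimitriou, Tanaka.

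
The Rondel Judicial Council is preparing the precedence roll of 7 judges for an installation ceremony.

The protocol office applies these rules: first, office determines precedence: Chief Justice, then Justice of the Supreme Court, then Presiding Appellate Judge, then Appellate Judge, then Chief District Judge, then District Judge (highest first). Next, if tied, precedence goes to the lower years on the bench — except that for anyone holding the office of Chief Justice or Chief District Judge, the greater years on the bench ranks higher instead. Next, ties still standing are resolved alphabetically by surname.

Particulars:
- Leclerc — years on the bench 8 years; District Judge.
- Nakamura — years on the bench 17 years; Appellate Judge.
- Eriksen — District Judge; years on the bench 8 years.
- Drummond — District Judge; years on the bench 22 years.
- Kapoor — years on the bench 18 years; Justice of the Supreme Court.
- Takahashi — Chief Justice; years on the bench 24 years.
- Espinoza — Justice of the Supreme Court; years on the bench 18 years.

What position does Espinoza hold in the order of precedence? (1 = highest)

By office: Takahashi (Chief Justice); then Espinoza and Kapoor (Justice of the Supreme Court); then Nakamura (Appellate Judge); then Eriksen, Leclerc and Drummond (District Judge).
Espinoza and Kapoor both have years on the bench 18 years, so the next rule applies.
Among Espinoza and Kapoor, alphabetically by surname: Espinoza before Kapoor.
Among Eriksen, Leclerc and Drummond, by years on the bench (lower first): Eriksen and Leclerc (8 years) before Drummond (22 years).
Among Eriksen and Leclerc, alphabetically by surname: Eriksen before Leclerc.
Order: Takahashi, Espinoza, Kapoor, Nakamura, Eriksen, Leclerc, Drummond. So position 2.

2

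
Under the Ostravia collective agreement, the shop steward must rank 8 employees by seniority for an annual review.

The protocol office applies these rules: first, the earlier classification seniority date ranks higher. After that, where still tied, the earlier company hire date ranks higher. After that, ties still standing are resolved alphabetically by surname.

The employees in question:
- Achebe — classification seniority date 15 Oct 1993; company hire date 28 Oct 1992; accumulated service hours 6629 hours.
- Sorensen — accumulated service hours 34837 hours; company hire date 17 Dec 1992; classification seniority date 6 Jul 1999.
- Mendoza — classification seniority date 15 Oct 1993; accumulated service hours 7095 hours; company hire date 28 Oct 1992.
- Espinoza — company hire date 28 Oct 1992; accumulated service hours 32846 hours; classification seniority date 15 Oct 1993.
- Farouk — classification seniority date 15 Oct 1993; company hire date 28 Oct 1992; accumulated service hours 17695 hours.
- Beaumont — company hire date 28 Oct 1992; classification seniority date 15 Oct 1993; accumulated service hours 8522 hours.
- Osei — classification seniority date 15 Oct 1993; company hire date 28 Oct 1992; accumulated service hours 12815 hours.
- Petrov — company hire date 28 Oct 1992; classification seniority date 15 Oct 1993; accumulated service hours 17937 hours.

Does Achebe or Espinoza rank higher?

By classification seniority date (earlier first): Achebe, Beaumont, Espinoza, Farouk, Mendoza, Osei and Petrov (each 15 Oct 1993); then Sorensen (6 Jul 1999).
Achebe, Beaumont, Espinoza, Farouk, Mendoza, Osei and Petrov all have company hire date 28 Oct 1992, so the next rule applies.
Among Achebe, Beaumont, Espinoza, Farouk, Mendoza, Osei and Petrov, alphabetically by surname: Achebe before Beaumont before Espinoza before Farouk before Mendoza before Osei before Petrov.
So Achebe takes precedence.

Achebe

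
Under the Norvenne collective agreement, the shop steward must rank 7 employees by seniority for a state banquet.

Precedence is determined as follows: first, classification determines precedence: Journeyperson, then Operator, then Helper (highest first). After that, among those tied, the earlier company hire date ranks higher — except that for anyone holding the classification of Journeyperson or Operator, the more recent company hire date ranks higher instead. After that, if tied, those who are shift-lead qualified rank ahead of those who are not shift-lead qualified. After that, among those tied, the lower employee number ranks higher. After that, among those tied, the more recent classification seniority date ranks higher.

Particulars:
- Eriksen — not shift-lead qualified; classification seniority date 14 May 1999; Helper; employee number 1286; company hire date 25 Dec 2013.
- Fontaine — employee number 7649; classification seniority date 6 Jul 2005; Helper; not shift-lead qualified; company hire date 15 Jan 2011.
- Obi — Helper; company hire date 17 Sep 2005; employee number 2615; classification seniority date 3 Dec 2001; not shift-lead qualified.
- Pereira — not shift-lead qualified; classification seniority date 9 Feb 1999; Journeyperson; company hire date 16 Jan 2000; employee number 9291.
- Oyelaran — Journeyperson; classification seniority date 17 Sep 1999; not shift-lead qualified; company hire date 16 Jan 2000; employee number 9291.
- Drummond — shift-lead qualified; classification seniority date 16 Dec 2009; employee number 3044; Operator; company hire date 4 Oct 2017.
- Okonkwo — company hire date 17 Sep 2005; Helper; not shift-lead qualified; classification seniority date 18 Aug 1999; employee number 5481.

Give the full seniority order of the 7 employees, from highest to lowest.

By classification: Oyelaran and Pereira (Journeyperson); then Drummond (Operator); then Obi, Okonkwo, Fontaine and Eriksen (Helper).
Oyelaran and Pereira both have company hire date 16 Jan 2000, so the next rule applies.
Oyelaran and Pereira are each not shift-lead qualified, so the next rule applies.
Oyelaran and Pereira both have employee number 9291, so the next rule applies.
Among Oyelaran and Pereira, by classification seniority date (later first): Oyelaran (17 Sep 1999) before Pereira (9 Feb 1999).
Among Obi, Okonkwo, Fontaine and Eriksen, by company hire date (earlier first): Obi and Okonkwo (17 Sep 2005) before Fontaine (15 Jan 2011) before Eriksen (25 Dec 2013).
Obi and Okonkwo are each not shift-lead qualified, so the next rule applies.
Among Obi and Okonkwo, by employee number (lower first): Obi (2615) before Okonkwo (5481).
Full order: Oyelaran, Pereira, Drummond, Obi, Okonkwo, Fontaine, Eriksen.

Oyelaran, Pereira, Drummond, Obi, Okonkwo, Fontaine, Eriksen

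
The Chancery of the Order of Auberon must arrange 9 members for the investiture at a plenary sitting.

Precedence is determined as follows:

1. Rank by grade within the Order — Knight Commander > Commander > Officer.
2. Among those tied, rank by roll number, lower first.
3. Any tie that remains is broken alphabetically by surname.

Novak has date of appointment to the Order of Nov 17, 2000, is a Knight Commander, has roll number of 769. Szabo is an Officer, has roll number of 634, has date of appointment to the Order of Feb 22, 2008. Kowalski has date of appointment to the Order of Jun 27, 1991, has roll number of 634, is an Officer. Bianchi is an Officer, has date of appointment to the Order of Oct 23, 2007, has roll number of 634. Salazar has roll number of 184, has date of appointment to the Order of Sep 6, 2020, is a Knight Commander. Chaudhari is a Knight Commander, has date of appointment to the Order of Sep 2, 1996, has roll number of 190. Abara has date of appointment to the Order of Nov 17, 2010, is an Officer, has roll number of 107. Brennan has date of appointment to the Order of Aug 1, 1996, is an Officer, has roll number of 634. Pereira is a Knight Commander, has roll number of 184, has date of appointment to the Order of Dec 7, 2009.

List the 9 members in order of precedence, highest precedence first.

Pereira, Salazar, Chaudhari, Novak, Abara, Bianchi, Brennan, Kowalski, Szabo

By grade within the Order: Pereira, Salazar, Chaudhari and Novak (Knight Commander); then Abara, Bianchi, Brennan, Kowalski and Szabo (Officer).
Among Pereira, Salazar, Chaudhari and Novak, by roll number (lower first): Pereira and Salazar (184) before Chaudhari (190) before Novak (769).
Among Pereira and Salazar, alphabetically by surname: Pereira before Salazar.
Among Abara, Bianchi, Brennan, Kowalski and Szabo, by roll number (lower first): Abara (107) before Bianchi, Brennan, Kowalski and Szabo (634).
Among Bianchi, Brennan, Kowalski and Szabo, alphabetically by surname: Bianchi before Brennan before Kowalski before Szabo.
Full order: Pereira, Salazar, Chaudhari, Novak, Abara, Bianchi, Brennan, Kowalski, Szabo.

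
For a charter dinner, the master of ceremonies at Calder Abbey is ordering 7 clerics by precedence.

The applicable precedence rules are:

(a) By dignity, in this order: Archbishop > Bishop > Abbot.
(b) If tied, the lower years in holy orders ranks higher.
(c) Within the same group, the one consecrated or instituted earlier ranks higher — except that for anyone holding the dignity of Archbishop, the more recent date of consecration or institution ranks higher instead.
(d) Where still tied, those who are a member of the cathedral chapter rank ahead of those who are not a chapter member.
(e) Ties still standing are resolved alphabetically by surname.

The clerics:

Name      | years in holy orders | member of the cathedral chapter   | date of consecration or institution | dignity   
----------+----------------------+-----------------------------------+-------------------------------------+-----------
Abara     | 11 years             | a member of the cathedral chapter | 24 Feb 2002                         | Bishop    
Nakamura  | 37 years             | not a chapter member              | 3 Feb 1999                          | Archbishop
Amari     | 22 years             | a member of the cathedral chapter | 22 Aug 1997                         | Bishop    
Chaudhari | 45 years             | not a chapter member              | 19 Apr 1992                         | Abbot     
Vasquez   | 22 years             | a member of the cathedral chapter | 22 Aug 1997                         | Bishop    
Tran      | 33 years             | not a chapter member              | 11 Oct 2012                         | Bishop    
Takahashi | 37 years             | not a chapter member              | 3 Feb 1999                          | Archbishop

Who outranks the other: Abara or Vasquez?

Abara

By dignity: Nakamura and Takahashi (Archbishop); then Abara, Amari, Vasquez and Tran (Bishop); then Chaudhari (Abbot).
Nakamura and Takahashi both have years in holy orders 37 years, so the next rule applies.
Nakamura and Takahashi both have date of consecration or institution 3 Feb 1999, so the next rule applies.
Nakamura and Takahashi are each not a chapter member, so the next rule applies.
Among Nakamura and Takahashi, alphabetically by surname: Nakamura before Takahashi.
Among Abara, Amari, Vasquez and Tran, by years in holy orders (lower first): Abara (11 years) before Amari and Vasquez (22 years) before Tran (33 years).
Amari and Vasquez both have date of consecration or institution 22 Aug 1997, so the next rule applies.
Amari and Vasquez are each a member of the cathedral chapter, so the next rule applies.
Among Amari and Vasquez, alphabetically by surname: Amari before Vasquez.
So Abara takes precedence.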